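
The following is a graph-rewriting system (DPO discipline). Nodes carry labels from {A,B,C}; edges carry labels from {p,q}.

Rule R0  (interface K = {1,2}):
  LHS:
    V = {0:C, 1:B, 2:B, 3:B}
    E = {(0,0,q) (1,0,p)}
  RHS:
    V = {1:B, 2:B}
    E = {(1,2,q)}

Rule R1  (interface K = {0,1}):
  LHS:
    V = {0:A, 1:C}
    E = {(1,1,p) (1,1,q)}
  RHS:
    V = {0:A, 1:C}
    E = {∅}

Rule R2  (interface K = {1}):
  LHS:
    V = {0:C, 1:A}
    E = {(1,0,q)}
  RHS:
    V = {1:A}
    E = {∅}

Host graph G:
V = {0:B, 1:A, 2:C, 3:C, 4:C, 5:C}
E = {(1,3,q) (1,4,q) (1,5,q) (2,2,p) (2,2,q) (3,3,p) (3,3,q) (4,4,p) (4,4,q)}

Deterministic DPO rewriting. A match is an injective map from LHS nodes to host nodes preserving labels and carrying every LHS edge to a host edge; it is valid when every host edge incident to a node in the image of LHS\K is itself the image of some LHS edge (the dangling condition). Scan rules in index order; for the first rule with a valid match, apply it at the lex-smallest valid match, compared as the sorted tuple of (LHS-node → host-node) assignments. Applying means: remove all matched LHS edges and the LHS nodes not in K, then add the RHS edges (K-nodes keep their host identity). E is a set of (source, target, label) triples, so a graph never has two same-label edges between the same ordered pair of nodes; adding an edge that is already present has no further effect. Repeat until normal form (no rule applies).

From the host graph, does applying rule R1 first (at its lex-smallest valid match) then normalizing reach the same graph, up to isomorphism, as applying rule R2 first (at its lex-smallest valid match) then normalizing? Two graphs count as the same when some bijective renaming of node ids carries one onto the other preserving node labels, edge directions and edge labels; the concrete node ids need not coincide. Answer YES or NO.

branch R1-first: apply at {0↦1, 1↦2} → |E|=7, then 5 more step(s) → NF |V|=3 |E|=0 V={0:B, 1:A, 2:C} E=∅
branch R2-first: apply at {0↦5, 1↦1} → |E|=8, then 5 more step(s) → NF |V|=3 |E|=0 V={0:B, 1:A, 2:C} E=∅
graphs isomorphic (equal up to label-preserving node renaming)

Answer: YES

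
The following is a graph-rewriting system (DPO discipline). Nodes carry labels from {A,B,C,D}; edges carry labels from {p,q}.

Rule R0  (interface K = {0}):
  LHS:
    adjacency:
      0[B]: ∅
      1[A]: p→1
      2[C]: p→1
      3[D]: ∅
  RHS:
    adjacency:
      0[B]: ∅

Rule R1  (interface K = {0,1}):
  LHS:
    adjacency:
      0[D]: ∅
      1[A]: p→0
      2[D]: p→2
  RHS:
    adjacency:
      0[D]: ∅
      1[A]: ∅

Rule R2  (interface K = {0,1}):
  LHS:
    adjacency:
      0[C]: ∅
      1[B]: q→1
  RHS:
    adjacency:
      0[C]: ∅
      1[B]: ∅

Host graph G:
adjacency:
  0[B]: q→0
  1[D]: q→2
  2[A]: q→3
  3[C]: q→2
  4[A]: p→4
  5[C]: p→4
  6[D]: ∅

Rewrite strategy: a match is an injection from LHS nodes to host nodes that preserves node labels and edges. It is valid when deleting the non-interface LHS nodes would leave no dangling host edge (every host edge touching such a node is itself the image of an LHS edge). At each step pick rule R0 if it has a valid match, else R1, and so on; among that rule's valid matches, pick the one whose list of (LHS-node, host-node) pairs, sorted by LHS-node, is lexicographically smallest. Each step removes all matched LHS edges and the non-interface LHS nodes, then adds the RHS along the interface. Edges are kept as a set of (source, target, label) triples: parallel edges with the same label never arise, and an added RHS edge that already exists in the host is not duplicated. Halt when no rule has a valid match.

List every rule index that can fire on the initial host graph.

Answer: [R0,R2]

Steps:
R0: 1 valid match — {0↦0, 1↦4, 2↦5, 3↦6}
R1: no valid match — LHS pattern not found
R2: 2 valid matches — {0↦3, 1↦0}, {0↦5, 1↦0}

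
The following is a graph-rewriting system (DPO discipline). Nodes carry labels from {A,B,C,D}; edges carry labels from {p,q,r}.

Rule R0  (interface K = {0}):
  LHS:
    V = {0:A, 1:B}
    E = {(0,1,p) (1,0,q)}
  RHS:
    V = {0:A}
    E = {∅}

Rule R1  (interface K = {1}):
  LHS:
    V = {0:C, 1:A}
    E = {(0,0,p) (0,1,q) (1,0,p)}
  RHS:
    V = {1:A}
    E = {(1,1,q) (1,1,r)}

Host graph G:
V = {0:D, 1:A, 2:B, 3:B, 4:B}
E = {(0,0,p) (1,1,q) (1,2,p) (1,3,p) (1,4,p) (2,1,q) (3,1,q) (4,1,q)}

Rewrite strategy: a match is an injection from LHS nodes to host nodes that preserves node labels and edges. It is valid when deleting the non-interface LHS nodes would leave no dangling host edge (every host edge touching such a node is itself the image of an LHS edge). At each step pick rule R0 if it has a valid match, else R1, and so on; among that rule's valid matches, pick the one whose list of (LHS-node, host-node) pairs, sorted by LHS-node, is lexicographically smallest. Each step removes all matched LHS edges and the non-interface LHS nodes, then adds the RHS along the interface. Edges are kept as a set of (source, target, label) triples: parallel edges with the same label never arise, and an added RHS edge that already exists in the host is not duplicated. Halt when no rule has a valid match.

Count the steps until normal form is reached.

Answer: 3

Derivation:
[0] host  ⇒  5 nodes, 8 edges  {0-p->0 1-q->1 1-p->2 1-p->3 1-p->4 2-q->1 3-q->1 4-q->1}
[1] R0 @ {0↦1, 1↦2}  ⇒  4 nodes, 6 edges  {0-p->0 1-q->1 1-p->3 1-p->4 3-q->1 4-q->1}
[2] R0 @ {0↦1, 1↦3}  ⇒  3 nodes, 4 edges  {0-p->0 1-q->1 1-p->4 4-q->1}
[3] R0 @ {0↦1, 1↦4}  ⇒  2 nodes, 2 edges  {0-p->0 1-q->1}
normal form: no rule applies after step 3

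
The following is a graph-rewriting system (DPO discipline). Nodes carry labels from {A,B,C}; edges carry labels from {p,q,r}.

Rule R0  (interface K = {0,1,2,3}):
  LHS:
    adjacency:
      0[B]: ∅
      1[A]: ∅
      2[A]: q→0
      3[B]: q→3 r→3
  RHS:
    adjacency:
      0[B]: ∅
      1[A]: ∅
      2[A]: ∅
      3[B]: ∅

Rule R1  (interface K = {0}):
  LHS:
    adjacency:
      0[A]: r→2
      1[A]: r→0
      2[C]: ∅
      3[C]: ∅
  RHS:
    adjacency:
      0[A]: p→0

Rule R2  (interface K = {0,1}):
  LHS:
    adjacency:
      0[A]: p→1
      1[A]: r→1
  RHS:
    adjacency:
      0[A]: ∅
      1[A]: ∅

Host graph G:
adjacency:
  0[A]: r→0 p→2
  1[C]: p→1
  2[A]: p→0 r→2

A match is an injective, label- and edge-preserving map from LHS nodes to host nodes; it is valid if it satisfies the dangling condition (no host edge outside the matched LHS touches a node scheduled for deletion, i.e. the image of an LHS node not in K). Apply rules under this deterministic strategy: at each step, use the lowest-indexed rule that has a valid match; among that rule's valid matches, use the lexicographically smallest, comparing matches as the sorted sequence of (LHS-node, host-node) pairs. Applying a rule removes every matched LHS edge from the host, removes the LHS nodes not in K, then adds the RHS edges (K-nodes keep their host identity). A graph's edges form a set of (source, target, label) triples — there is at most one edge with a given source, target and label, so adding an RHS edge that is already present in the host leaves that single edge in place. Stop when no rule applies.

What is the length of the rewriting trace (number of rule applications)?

initial: |V|=3 |E|=5  E = 0-r->0 0-p->2 1-p->1 2-p->0 2-r->2
step 1: apply R2 at {0↦0, 1↦2}  → |V|=3 |E|=3  E = 0-r->0 1-p->1 2-p->0
step 2: apply R2 at {0↦2, 1↦0}  → |V|=3 |E|=1  E = 1-p->1
normal form: no rule applies after step 2

Answer: 2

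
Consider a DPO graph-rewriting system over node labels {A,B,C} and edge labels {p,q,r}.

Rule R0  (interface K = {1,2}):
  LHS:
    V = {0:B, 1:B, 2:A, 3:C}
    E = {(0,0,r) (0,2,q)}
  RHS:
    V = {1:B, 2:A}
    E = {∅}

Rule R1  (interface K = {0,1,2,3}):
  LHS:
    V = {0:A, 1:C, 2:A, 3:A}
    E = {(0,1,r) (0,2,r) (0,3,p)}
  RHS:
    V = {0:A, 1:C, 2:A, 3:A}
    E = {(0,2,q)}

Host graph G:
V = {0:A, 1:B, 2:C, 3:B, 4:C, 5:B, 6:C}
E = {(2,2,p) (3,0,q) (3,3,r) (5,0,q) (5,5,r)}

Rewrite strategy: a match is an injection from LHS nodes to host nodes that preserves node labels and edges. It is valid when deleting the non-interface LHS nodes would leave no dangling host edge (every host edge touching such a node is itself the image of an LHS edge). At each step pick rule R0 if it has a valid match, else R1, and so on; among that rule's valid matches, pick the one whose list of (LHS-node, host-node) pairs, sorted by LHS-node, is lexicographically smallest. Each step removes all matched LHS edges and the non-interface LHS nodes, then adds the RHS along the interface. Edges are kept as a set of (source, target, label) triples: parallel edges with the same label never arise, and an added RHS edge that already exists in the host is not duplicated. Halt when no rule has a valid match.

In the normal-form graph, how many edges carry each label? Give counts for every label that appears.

Answer: p:1

Steps:
start.  V:7 E:5  edges: 2-p->2 3-q->0 3-r->3 5-q->0 5-r->5
1. fire R0 via {0↦3, 1↦1, 2↦0, 3↦4}  →  V:5 E:3  edges: 2-p->2 5-q->0 5-r->5
2. fire R0 via {0↦5, 1↦1, 2↦0, 3↦6}  →  V:3 E:1  edges: 2-p->2
normal form: no rule applies after step 2
NF edges: [(2, 2, 'p')]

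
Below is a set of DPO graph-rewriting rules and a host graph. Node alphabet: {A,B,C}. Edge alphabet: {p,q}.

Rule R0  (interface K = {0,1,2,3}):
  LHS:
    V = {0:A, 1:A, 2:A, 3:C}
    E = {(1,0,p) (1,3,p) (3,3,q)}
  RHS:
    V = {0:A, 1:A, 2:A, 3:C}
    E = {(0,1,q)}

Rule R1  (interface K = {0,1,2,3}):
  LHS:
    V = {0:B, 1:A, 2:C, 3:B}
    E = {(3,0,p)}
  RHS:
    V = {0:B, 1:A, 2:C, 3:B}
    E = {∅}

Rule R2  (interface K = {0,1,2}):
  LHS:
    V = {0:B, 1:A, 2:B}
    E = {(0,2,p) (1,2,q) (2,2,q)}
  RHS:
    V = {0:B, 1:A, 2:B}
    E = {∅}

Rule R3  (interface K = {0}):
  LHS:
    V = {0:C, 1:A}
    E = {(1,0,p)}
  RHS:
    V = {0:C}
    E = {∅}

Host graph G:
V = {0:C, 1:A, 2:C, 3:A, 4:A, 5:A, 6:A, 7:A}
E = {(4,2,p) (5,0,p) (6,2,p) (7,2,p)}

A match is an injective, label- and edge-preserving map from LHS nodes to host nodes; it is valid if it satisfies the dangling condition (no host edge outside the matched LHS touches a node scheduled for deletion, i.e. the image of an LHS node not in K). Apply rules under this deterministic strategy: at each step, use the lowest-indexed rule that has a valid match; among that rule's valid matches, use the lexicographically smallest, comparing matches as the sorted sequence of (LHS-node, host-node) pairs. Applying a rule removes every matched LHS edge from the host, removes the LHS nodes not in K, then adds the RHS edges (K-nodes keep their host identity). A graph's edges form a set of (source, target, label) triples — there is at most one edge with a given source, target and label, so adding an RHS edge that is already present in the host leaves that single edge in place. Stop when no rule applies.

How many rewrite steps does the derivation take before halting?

start.  V:8 E:4  edges: 4-p->2 5-p->0 6-p->2 7-p->2
1. fire R3 via {0↦0, 1↦5}  →  V:7 E:3  edges: 4-p->2 6-p->2 7-p->2
2. fire R3 via {0↦2, 1↦4}  →  V:6 E:2  edges: 6-p->2 7-p->2
3. fire R3 via {0↦2, 1↦6}  →  V:5 E:1  edges: 7-p->2
4. fire R3 via {0↦2, 1↦7}  →  V:4 E:0  edges: ∅
halt: no rule applies after step 4

Answer: 4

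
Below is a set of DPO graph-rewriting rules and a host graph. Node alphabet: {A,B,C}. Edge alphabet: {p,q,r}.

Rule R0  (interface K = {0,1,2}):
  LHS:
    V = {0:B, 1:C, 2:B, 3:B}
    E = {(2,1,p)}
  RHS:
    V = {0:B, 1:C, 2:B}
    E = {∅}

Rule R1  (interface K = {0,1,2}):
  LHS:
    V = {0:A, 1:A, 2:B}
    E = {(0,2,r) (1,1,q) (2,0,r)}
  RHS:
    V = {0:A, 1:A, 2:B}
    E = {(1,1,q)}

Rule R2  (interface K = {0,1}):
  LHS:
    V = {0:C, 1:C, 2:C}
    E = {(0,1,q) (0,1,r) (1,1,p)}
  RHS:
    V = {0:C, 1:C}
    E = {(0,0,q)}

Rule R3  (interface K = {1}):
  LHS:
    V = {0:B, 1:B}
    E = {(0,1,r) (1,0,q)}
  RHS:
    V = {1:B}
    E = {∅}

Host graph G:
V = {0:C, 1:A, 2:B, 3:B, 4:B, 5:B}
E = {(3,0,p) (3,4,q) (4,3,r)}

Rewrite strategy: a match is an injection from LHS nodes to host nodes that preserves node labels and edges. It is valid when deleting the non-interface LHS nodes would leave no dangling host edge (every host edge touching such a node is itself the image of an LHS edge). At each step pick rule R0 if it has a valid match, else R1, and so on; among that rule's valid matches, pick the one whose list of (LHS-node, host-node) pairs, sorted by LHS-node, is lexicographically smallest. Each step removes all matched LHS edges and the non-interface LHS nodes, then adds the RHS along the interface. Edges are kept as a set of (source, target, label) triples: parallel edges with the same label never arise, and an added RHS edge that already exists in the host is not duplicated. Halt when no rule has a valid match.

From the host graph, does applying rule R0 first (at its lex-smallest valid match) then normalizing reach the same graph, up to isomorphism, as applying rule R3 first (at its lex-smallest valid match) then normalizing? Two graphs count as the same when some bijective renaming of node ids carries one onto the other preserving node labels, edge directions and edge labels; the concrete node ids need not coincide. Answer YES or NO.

Answer: YES

Steps:
branch R0-first: apply at {0↦2, 1↦0, 2↦3, 3↦5} → |E|=2, then 1 more step(s) → NF |V|=4 |E|=0 V={0:C, 1:A, 2:B, 3:B} E=∅
branch R3-first: apply at {0↦4, 1↦3} → |E|=1, then 1 more step(s) → NF |V|=4 |E|=0 V={0:C, 1:A, 2:B, 3:B} E=∅
graphs isomorphic (equal up to label-preserving node renaming)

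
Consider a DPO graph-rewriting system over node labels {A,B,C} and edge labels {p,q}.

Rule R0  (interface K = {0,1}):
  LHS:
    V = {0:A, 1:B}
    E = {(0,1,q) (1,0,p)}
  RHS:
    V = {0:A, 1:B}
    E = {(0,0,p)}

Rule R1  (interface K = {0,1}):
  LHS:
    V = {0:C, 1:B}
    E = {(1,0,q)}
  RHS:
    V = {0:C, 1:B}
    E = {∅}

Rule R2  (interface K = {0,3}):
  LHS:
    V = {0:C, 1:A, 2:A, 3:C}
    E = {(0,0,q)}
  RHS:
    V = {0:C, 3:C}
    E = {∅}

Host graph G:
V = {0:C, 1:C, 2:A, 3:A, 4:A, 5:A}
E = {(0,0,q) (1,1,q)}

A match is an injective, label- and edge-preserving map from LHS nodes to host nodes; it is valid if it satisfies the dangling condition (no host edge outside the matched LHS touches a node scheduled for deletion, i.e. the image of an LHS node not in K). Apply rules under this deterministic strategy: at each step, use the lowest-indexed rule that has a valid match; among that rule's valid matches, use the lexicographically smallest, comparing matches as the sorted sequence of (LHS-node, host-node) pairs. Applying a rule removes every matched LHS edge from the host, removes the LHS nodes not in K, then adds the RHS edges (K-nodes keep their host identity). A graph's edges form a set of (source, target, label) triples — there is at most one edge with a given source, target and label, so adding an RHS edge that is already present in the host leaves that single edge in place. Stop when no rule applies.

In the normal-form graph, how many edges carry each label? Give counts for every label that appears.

Answer: (no edges)

Derivation:
[0] host  ⇒  6 nodes, 2 edges  {0-q->0 1-q->1}
[1] R2 @ {0↦0, 1↦2, 2↦3, 3↦1}  ⇒  4 nodes, 1 edges  {1-q->1}
[2] R2 @ {0↦1, 1↦4, 2↦5, 3↦0}  ⇒  2 nodes, 0 edges  {∅}
final graph: no rule applies after step 2
NF edges: []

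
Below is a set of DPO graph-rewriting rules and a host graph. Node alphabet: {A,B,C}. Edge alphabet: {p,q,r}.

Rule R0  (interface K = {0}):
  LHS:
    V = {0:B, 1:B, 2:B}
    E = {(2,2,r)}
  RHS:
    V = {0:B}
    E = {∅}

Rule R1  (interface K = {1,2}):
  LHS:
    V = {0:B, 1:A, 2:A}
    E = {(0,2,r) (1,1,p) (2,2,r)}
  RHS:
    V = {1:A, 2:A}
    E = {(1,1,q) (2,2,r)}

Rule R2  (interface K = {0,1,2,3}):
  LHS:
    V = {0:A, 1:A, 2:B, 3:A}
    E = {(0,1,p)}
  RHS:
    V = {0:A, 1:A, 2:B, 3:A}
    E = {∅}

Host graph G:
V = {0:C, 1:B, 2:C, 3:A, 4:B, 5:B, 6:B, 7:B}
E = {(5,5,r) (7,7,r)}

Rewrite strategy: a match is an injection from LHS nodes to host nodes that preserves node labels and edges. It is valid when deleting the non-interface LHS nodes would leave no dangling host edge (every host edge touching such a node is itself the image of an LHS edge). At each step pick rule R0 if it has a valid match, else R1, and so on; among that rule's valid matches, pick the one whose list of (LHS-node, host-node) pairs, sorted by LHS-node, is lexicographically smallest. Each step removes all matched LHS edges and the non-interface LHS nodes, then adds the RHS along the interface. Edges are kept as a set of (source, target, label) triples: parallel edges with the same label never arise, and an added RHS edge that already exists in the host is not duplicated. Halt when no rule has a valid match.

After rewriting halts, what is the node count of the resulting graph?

initial: |V|=8 |E|=2  E = 5-r->5 7-r->7
step 1: apply R0 at {0↦1, 1↦4, 2↦5}  → |V|=6 |E|=1  E = 7-r->7
step 2: apply R0 at {0↦1, 1↦6, 2↦7}  → |V|=4 |E|=0  E = ∅
normal form: no rule applies after step 2
NF nodes: {0:C, 1:B, 2:C, 3:A}

Answer: 4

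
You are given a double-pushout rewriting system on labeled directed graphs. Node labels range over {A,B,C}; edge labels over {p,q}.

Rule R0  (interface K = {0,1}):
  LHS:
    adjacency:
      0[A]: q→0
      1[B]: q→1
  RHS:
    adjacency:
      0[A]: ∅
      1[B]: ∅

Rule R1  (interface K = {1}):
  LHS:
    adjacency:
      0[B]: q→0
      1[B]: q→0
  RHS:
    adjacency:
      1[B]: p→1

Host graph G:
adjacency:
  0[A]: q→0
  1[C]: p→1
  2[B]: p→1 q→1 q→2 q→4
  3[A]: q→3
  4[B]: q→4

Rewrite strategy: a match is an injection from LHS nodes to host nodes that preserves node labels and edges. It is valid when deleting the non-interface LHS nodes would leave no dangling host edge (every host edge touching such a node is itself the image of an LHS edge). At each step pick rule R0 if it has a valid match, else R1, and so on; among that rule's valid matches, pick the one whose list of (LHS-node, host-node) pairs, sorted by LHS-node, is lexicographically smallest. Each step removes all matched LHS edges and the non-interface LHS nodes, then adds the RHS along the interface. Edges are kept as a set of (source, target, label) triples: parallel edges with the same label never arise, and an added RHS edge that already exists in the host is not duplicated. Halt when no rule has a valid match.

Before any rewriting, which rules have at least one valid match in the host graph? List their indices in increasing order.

R0: 4 valid matches — {0↦0, 1↦2}, {0↦0, 1↦4}, {0↦3, 1↦2} (+1 more)
R1: 1 valid match — {0↦4, 1↦2}

Answer: [R0,R1]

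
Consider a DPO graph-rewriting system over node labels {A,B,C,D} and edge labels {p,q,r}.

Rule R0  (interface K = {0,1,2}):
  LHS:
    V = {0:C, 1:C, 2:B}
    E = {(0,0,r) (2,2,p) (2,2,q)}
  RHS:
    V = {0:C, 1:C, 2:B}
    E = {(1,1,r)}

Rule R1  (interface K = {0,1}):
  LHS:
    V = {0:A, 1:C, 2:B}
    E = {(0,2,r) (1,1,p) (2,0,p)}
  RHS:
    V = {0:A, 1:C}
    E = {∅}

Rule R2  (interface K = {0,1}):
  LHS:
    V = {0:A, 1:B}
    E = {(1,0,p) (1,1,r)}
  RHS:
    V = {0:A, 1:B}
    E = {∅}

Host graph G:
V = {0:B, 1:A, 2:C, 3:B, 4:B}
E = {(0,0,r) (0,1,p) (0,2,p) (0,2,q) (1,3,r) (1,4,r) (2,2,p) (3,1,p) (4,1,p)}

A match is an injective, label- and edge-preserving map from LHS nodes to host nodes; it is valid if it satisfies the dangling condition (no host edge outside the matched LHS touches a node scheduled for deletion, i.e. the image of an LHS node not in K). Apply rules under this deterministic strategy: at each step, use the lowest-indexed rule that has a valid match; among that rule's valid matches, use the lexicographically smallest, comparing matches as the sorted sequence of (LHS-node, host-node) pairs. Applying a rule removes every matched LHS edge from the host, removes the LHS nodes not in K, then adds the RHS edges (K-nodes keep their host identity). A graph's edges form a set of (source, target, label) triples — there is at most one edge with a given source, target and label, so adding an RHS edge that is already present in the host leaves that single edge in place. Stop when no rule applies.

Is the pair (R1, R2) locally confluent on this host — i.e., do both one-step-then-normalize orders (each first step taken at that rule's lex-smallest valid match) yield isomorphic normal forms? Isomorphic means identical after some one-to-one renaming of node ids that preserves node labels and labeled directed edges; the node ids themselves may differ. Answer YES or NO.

branch R1-first: apply at {0↦1, 1↦2, 2↦3} → |E|=6, then 1 more step(s) → NF |V|=4 |E|=4 V={0:B, 1:A, 2:C, 4:B} E=0-p->2 0-q->2 1-r->4 4-p->1
branch R2-first: apply at {0↦1, 1↦0} → |E|=7, then 1 more step(s) → NF |V|=4 |E|=4 V={0:B, 1:A, 2:C, 4:B} E=0-p->2 0-q->2 1-r->4 4-p->1
graphs isomorphic (equal up to label-preserving node renaming)

Answer: YES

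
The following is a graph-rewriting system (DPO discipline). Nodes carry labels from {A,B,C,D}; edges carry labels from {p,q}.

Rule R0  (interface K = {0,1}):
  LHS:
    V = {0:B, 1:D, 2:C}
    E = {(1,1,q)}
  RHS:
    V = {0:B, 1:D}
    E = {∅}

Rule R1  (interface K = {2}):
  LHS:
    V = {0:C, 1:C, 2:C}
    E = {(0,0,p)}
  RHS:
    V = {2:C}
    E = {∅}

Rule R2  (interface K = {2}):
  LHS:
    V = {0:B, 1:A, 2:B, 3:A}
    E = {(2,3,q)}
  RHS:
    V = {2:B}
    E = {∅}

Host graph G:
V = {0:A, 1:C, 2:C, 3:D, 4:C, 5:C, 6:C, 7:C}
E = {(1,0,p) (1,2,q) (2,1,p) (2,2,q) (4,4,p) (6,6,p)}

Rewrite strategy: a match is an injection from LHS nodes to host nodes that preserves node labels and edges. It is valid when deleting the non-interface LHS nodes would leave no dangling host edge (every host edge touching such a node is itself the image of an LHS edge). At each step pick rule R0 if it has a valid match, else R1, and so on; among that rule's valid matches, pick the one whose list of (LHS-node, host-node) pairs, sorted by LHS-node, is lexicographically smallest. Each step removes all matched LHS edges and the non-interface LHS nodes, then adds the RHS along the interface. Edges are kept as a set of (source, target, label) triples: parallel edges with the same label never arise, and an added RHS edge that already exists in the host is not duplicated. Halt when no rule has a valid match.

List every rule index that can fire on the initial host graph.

Answer: [R1]

Rewrite trace:
R0: no valid match — LHS pattern not found
R1: 16 valid matches — {0↦4, 1↦5, 2↦1}, {0↦4, 1↦5, 2↦2}, {0↦4, 1↦5, 2↦6} (+13 more)
R2: no valid match — LHS pattern not found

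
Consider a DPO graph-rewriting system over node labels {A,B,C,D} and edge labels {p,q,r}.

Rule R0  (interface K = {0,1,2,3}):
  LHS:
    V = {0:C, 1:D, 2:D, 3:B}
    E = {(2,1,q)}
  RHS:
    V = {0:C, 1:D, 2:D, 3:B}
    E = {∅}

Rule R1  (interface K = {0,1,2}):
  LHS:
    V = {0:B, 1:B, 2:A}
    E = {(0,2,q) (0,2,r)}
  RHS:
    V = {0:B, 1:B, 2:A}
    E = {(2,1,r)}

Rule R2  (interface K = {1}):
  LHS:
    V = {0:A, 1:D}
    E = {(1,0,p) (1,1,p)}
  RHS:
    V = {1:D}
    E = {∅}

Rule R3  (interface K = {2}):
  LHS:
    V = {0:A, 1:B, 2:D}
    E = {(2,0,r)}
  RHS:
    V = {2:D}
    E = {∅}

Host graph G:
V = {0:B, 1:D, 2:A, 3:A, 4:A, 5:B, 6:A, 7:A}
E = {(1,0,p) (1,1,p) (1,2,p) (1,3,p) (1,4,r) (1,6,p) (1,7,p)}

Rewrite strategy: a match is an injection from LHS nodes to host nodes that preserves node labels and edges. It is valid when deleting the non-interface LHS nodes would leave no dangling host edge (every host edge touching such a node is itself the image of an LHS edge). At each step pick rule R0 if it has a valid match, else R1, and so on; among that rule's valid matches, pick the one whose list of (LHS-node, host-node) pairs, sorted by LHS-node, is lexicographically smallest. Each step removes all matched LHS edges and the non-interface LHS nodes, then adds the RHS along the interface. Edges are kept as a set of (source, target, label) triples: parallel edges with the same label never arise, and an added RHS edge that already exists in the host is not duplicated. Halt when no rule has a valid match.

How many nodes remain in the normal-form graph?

Answer: 5

Steps:
start.  V:8 E:7  edges: 1-p->0 1-p->1 1-p->2 1-p->3 1-r->4 1-p->6 1-p->7
1. fire R2 via {0↦2, 1↦1}  →  V:7 E:5  edges: 1-p->0 1-p->3 1-r->4 1-p->6 1-p->7
2. fire R3 via {0↦4, 1↦5, 2↦1}  →  V:5 E:4  edges: 1-p->0 1-p->3 1-p->6 1-p->7
normal form: no rule applies after step 2
NF nodes: {0:B, 1:D, 3:A, 6:A, 7:A}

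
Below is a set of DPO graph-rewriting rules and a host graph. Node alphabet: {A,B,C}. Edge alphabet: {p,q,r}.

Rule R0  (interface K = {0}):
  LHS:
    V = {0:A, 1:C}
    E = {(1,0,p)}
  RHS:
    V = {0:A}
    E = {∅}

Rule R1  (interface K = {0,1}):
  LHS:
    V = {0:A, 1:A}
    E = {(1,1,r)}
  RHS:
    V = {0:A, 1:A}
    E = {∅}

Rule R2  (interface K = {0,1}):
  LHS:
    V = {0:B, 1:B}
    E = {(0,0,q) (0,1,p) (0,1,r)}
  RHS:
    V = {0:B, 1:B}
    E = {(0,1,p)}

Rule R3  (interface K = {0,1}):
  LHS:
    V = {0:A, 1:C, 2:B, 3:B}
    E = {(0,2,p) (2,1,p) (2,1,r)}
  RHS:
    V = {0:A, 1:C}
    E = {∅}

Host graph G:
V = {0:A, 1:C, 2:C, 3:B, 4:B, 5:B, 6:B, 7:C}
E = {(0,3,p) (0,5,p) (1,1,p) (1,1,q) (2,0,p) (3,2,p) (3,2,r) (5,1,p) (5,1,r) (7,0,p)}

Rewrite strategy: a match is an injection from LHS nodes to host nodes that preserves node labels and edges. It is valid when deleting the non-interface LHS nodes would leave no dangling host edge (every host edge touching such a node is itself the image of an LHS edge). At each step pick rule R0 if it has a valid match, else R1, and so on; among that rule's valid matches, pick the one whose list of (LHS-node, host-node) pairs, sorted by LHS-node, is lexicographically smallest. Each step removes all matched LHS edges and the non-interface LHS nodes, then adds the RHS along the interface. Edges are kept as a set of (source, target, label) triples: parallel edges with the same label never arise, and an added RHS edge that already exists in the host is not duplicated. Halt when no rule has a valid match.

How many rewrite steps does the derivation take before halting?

Answer: 4

Steps:
initial: |V|=8 |E|=10  E = 0-p->3 0-p->5 1-p->1 1-q->1 2-p->0 3-p->2 3-r->2 5-p->1 5-r->1 7-p->0
step 1: apply R0 at {0↦0, 1↦7}  → |V|=7 |E|=9  E = 0-p->3 0-p->5 1-p->1 1-q->1 2-p->0 3-p->2 3-r->2 5-p->1 5-r->1
step 2: apply R3 at {0↦0, 1↦1, 2↦5, 3↦4}  → |V|=5 |E|=6  E = 0-p->3 1-p->1 1-q->1 2-p->0 3-p->2 3-r->2
step 3: apply R3 at {0↦0, 1↦2, 2↦3, 3↦6}  → |V|=3 |E|=3  E = 1-p->1 1-q->1 2-p->0
step 4: apply R0 at {0↦0, 1↦2}  → |V|=2 |E|=2  E = 1-p->1 1-q->1
normal form: no rule applies after step 4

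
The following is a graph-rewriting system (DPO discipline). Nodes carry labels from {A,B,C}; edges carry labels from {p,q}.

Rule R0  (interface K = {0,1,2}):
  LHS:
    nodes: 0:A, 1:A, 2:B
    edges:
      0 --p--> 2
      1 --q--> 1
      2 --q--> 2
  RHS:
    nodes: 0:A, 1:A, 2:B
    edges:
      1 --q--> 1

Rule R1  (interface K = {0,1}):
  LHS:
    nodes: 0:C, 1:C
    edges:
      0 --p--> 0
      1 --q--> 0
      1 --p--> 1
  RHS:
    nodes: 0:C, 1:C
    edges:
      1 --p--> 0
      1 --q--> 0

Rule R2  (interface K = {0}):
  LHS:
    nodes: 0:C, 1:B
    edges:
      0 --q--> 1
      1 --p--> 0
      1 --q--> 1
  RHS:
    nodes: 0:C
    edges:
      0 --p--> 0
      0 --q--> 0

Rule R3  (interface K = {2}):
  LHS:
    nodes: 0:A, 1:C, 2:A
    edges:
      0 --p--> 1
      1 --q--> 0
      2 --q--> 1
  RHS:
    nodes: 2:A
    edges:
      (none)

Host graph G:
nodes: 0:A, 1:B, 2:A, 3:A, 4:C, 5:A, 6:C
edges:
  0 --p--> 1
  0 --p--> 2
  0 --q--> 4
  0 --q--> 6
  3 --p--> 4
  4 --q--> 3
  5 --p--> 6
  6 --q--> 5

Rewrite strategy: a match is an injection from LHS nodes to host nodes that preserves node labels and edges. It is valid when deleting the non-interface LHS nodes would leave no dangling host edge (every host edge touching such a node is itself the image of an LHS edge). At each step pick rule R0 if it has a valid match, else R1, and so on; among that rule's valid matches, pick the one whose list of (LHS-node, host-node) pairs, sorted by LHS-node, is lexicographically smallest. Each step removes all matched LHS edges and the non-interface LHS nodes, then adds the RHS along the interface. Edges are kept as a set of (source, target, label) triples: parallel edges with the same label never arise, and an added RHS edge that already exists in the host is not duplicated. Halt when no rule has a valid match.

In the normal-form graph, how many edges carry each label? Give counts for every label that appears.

Answer: p:2

Steps:
[0] host  ⇒  7 nodes, 8 edges  {0-p->1 0-p->2 0-q->4 0-q->6 3-p->4 4-q->3 5-p->6 6-q->5}
[1] R3 @ {0↦3, 1↦4, 2↦0}  ⇒  5 nodes, 5 edges  {0-p->1 0-p->2 0-q->6 5-p->6 6-q->5}
[2] R3 @ {0↦5, 1↦6, 2↦0}  ⇒  3 nodes, 2 edges  {0-p->1 0-p->2}
halt: no rule applies after step 2
NF edges: [(0, 1, 'p'), (0, 2, 'p')]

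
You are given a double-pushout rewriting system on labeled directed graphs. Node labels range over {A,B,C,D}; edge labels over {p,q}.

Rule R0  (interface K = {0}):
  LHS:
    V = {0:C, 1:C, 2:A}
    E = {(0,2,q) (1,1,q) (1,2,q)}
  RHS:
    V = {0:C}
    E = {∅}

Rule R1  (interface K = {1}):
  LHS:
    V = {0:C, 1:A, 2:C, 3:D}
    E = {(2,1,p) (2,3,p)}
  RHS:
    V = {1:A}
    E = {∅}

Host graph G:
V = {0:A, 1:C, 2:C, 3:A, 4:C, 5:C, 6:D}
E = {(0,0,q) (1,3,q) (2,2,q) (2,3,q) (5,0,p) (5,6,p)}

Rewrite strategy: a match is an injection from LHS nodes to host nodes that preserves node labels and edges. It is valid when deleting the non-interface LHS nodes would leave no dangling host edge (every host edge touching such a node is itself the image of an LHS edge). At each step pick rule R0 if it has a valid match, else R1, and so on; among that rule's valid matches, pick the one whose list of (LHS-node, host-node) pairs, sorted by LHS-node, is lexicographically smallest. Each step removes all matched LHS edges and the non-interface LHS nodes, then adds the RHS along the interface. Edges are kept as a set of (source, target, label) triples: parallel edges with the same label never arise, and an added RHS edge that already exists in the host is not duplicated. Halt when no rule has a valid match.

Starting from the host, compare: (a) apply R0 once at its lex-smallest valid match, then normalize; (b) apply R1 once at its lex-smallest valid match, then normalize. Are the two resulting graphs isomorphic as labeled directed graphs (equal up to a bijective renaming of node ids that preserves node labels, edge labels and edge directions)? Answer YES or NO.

branch R0-first: apply at {0↦1, 1↦2, 2↦3} → |E|=3, then 1 more step(s) → NF |V|=2 |E|=1 V={0:A, 4:C} E=0-q->0
branch R1-first: apply at {0↦4, 1↦0, 2↦5, 3↦6} → |E|=4, then 1 more step(s) → NF |V|=2 |E|=1 V={0:A, 1:C} E=0-q->0
graphs isomorphic (equal up to label-preserving node renaming)

Answer: YES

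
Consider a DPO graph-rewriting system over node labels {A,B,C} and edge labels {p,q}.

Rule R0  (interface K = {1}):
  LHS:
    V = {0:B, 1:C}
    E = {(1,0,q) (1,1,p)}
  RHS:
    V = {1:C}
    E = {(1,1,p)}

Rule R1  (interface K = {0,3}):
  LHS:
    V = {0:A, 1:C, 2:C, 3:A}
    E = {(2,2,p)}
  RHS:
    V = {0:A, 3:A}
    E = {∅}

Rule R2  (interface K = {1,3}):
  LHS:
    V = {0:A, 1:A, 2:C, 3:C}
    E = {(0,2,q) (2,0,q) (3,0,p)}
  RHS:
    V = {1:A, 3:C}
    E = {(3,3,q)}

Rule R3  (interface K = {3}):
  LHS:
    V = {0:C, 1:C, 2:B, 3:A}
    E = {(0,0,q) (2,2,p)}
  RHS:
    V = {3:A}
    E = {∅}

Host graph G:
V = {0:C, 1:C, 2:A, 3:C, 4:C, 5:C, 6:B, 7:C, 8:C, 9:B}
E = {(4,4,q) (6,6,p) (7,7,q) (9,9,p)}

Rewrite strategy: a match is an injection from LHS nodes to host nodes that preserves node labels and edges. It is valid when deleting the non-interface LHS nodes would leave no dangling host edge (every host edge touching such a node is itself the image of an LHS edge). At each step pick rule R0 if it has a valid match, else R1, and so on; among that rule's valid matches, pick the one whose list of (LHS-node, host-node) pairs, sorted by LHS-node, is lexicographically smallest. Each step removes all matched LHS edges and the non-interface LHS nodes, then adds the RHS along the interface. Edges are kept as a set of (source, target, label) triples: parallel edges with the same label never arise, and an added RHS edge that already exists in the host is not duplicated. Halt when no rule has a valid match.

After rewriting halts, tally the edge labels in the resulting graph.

Answer: (no edges)

Steps:
[0] host  ⇒  10 nodes, 4 edges  {4-q->4 6-p->6 7-q->7 9-p->9}
[1] R3 @ {0↦4, 1↦0, 2↦6, 3↦2}  ⇒  7 nodes, 2 edges  {7-q->7 9-p->9}
[2] R3 @ {0↦7, 1↦1, 2↦9, 3↦2}  ⇒  4 nodes, 0 edges  {∅}
normal form: no rule applies after step 2
NF edges: []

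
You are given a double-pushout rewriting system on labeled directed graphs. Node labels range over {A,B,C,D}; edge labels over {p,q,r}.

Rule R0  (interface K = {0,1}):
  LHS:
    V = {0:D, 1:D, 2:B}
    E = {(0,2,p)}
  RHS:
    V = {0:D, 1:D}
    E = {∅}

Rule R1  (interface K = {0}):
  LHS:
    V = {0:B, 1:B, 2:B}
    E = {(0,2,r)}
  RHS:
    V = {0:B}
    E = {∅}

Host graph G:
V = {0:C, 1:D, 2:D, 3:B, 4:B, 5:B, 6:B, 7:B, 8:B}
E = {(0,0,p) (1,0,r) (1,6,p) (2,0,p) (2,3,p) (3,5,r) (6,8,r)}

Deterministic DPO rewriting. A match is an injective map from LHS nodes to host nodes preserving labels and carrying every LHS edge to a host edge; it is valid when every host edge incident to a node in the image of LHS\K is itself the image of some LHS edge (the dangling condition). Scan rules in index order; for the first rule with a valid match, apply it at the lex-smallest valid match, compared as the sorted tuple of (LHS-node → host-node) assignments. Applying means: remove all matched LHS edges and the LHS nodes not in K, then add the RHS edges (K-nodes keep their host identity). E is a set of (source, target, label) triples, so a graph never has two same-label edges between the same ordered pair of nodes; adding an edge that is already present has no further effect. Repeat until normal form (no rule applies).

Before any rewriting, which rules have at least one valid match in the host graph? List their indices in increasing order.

Answer: [R1]

Steps:
R0: no valid match — 2 raw matches, all fail dangling condition
R1: 4 valid matches — {0↦3, 1↦4, 2↦5}, {0↦3, 1↦7, 2↦5}, {0↦6, 1↦4, 2↦8} (+1 more)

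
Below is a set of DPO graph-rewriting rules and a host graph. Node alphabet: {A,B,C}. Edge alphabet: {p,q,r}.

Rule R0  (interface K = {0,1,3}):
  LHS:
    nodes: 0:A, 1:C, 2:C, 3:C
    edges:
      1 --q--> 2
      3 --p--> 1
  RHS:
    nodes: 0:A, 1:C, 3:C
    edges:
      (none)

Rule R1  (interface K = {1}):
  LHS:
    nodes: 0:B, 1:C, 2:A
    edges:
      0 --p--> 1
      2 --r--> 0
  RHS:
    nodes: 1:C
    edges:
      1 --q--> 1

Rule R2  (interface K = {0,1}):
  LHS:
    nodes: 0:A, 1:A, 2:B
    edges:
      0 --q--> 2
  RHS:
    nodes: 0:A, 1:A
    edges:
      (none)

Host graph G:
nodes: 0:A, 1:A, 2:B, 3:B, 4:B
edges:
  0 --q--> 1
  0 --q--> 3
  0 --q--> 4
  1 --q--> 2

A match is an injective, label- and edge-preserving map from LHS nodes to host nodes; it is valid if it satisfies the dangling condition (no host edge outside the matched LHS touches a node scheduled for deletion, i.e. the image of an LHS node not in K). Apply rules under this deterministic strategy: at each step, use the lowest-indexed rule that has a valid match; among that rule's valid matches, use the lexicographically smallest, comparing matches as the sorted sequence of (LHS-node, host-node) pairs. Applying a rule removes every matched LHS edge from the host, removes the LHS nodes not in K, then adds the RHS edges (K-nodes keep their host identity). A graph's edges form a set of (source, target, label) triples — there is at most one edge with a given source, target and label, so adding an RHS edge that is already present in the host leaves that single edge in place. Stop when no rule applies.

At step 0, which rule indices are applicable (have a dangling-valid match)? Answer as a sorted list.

R0: no valid match — LHS pattern not found
R1: no valid match — LHS pattern not found
R2: 3 valid matches — {0↦0, 1↦1, 2↦3}, {0↦0, 1↦1, 2↦4}, {0↦1, 1↦0, 2↦2}

Answer: [R2]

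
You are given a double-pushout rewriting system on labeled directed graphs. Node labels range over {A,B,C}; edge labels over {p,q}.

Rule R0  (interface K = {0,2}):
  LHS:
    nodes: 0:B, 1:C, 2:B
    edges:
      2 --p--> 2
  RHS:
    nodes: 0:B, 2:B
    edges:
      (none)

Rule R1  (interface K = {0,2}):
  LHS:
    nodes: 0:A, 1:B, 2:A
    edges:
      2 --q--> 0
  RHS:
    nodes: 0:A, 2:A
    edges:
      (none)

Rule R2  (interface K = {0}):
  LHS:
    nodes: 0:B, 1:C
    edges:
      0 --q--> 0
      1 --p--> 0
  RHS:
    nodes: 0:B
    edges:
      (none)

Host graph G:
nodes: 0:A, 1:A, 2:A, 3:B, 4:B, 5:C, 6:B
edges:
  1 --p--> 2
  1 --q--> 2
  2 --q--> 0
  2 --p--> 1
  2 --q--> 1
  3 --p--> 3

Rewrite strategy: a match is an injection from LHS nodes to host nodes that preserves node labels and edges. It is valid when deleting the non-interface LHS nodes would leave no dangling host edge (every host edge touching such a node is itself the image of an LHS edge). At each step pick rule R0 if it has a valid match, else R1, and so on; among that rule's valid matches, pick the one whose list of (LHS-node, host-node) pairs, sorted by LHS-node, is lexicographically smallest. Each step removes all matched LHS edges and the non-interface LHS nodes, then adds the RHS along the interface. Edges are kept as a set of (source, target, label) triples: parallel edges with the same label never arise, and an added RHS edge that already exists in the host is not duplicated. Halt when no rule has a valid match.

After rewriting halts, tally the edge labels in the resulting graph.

Answer: p:2

Rewrite trace:
[0] host  ⇒  7 nodes, 6 edges  {1-p->2 1-q->2 2-q->0 2-p->1 2-q->1 3-p->3}
[1] R0 @ {0↦4, 1↦5, 2↦3}  ⇒  6 nodes, 5 edges  {1-p->2 1-q->2 2-q->0 2-p->1 2-q->1}
[2] R1 @ {0↦0, 1↦3, 2↦2}  ⇒  5 nodes, 4 edges  {1-p->2 1-q->2 2-p->1 2-q->1}
[3] R1 @ {0↦1, 1↦4, 2↦2}  ⇒  4 nodes, 3 edges  {1-p->2 1-q->2 2-p->1}
[4] R1 @ {0↦2, 1↦6, 2↦1}  ⇒  3 nodes, 2 edges  {1-p->2 2-p->1}
final graph: no rule applies after step 4
NF edges: [(1, 2, 'p'), (2, 1, 'p')]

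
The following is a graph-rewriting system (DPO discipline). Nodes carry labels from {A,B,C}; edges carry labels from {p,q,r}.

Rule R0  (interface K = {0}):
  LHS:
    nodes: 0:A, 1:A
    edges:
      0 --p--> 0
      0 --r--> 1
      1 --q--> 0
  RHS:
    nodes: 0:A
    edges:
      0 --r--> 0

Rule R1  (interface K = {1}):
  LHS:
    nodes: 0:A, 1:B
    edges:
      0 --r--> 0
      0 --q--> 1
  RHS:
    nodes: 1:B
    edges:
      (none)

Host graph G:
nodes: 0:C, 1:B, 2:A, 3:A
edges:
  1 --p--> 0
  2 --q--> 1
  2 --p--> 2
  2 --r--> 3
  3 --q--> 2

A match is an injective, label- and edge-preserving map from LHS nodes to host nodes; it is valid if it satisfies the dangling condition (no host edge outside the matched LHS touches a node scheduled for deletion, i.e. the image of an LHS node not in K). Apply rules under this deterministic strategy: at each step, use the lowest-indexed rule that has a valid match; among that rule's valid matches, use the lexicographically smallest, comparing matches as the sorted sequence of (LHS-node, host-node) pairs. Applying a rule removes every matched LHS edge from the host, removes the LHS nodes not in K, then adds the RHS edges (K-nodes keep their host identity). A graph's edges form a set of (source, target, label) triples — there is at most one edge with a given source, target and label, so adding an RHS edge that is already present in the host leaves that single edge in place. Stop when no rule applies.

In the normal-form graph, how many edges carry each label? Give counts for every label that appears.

Answer: p:1

Steps:
[0] host  ⇒  4 nodes, 5 edges  {1-p->0 2-q->1 2-p->2 2-r->3 3-q->2}
[1] R0 @ {0↦2, 1↦3}  ⇒  3 nodes, 3 edges  {1-p->0 2-q->1 2-r->2}
[2] R1 @ {0↦2, 1↦1}  ⇒  2 nodes, 1 edges  {1-p->0}
normal form: no rule applies after step 2
NF edges: [(1, 0, 'p')]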